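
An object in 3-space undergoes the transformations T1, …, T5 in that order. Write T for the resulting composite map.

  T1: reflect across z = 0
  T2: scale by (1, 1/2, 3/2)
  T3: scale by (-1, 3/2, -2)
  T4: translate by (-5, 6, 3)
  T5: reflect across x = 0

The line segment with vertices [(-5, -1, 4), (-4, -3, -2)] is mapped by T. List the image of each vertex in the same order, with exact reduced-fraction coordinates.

T1 reflect across z = 0: (-5, -1, 4) → (-5, -1, -4); (-4, -3, -2) → (-4, -3, 2)
T2 scale by (1, 1/2, 3/2): (-5, -1, -4) → (-5, -1/2, -6); (-4, -3, 2) → (-4, -3/2, 3)
T3 scale by (-1, 3/2, -2): (-5, -1/2, -6) → (5, -3/4, 12); (-4, -3/2, 3) → (4, -9/4, -6)
T4 translate by (-5, 6, 3): (5, -3/4, 12) → (0, 21/4, 15); (4, -9/4, -6) → (-1, 15/4, -3)
T5 reflect across x = 0: (0, 21/4, 15) → (0, 21/4, 15); (-1, 15/4, -3) → (1, 15/4, -3)

image vertices: (0, 21/4, 15), (1, 15/4, -3)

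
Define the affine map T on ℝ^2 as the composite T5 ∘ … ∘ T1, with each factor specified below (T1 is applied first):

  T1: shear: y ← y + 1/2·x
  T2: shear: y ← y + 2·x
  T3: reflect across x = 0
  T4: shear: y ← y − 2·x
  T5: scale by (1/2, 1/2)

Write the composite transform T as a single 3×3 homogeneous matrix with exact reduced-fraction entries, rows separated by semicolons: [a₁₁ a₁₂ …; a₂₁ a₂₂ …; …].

T1 = [1 0 0; 1/2 1 0; 0 0 1]
T2·T1 = [1 0 0; 5/2 1 0; 0 0 1]
T3·…·T1 = [-1 0 0; 5/2 1 0; 0 0 1]
T4·…·T1 = [-1 0 0; 9/2 1 0; 0 0 1]
T5·…·T1 = [-1/2 0 0; 9/4 1/2 0; 0 0 1]

T = [-1/2 0 0; 9/4 1/2 0; 0 0 1]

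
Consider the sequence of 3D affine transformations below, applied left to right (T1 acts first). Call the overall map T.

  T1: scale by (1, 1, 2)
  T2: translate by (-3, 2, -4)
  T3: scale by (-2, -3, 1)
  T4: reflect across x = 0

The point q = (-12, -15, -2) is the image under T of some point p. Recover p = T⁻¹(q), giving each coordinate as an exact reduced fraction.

T1 = [1 0 0 0; 0 1 0 0; 0 0 2 0; 0 0 0 1]
T2·T1 = [1 0 0 -3; 0 1 0 2; 0 0 2 -4; 0 0 0 1]
T3·…·T1 = [-2 0 0 6; 0 -3 0 -6; 0 0 2 -4; 0 0 0 1]
T4·…·T1 = [2 0 0 -6; 0 -3 0 -6; 0 0 2 -4; 0 0 0 1]
det M = -12; M⁻¹ = [1/2 0 0 3; 0 -1/3 0 -2; 0 0 1/2 2; 0 0 0 1]
M⁻¹ · (-12, -15, -2)ᵀ = (-3, 3, 1)ᵀ

p = (-3, 3, 1)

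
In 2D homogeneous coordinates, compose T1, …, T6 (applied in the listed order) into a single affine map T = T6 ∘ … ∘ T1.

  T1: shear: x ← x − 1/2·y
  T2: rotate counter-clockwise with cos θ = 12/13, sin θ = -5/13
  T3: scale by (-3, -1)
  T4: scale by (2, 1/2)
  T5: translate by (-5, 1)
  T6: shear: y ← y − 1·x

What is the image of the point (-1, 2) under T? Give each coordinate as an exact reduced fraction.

T1 shear: x ← x − 1/2·y: (-1, 2) → (-2, 2)
T2 rotate counter-clockwise with cos θ = 12/13, sin θ = -5/13: (-2, 2) → (-14/13, 34/13)
T3 scale by (-3, -1): (-14/13, 34/13) → (42/13, -34/13)
T4 scale by (2, 1/2): (42/13, -34/13) → (84/13, -17/13)
T5 translate by (-5, 1): (84/13, -17/13) → (19/13, -4/13)
T6 shear: y ← y − 1·x: (19/13, -4/13) → (19/13, -23/13)

T(p) = (19/13, -23/13)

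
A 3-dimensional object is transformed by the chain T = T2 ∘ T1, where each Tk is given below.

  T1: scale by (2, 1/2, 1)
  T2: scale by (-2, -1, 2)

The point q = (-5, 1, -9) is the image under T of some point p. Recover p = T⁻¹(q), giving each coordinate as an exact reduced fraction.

p = (5/4, -2, -9/2)

T1 = [2 0 0 0; 0 1/2 0 0; 0 0 1 0; 0 0 0 1]
T2·T1 = [-4 0 0 0; 0 -1/2 0 0; 0 0 2 0; 0 0 0 1]
det M = 4; M⁻¹ = [-1/4 0 0 0; 0 -2 0 0; 0 0 1/2 0; 0 0 0 1]
M⁻¹ · (-5, 1, -9)ᵀ = (5/4, -2, -9/2)ᵀ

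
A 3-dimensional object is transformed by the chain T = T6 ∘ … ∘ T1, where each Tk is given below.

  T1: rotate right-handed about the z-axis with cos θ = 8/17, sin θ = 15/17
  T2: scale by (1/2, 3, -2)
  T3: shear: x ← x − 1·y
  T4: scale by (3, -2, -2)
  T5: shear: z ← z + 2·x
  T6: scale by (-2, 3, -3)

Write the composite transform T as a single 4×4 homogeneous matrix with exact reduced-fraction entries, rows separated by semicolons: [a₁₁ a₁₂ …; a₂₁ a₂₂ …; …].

T1 = [8/17 -15/17 0 0; 15/17 8/17 0 0; 0 0 1 0; 0 0 0 1]
T2·T1 = [4/17 -15/34 0 0; 45/17 24/17 0 0; 0 0 -2 0; 0 0 0 1]
T3·…·T1 = [-41/17 -63/34 0 0; 45/17 24/17 0 0; 0 0 -2 0; 0 0 0 1]
T4·…·T1 = [-123/17 -189/34 0 0; -90/17 -48/17 0 0; 0 0 4 0; 0 0 0 1]
T5·…·T1 = [-123/17 -189/34 0 0; -90/17 -48/17 0 0; -246/17 -189/17 4 0; 0 0 0 1]
T6·…·T1 = [246/17 189/17 0 0; -270/17 -144/17 0 0; 738/17 567/17 -12 0; 0 0 0 1]

T = [246/17 189/17 0 0; -270/17 -144/17 0 0; 738/17 567/17 -12 0; 0 0 0 1]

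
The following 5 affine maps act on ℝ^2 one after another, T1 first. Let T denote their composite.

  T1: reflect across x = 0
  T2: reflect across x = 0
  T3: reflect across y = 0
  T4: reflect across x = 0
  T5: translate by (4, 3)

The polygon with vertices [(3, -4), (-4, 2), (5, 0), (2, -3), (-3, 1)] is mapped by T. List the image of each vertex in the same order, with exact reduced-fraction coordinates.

image vertices: (1, 7), (8, 1), (-1, 3), (2, 6), (7, 2)

T1 reflect across x = 0: (3, -4) → (-3, -4); (-4, 2) → (4, 2); (5, 0) → (-5, 0); (2, -3) → (-2, -3); (-3, 1) → (3, 1)
T2 reflect across x = 0: (-3, -4) → (3, -4); (4, 2) → (-4, 2); (-5, 0) → (5, 0); (-2, -3) → (2, -3); (3, 1) → (-3, 1)
T3 reflect across y = 0: (3, -4) → (3, 4); (-4, 2) → (-4, -2); (5, 0) → (5, 0); (2, -3) → (2, 3); (-3, 1) → (-3, -1)
T4 reflect across x = 0: (3, 4) → (-3, 4); (-4, -2) → (4, -2); (5, 0) → (-5, 0); (2, 3) → (-2, 3); (-3, -1) → (3, -1)
T5 translate by (4, 3): (-3, 4) → (1, 7); (4, -2) → (8, 1); (-5, 0) → (-1, 3); (-2, 3) → (2, 6); (3, -1) → (7, 2)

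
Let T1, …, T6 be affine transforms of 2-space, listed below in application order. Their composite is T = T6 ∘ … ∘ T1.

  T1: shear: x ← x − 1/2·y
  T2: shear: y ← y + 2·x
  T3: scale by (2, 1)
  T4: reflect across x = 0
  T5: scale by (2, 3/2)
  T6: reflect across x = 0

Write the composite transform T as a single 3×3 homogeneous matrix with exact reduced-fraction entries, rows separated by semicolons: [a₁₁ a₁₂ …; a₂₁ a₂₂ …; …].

T = [4 -2 0; 3 0 0; 0 0 1]

T1 = [1 -1/2 0; 0 1 0; 0 0 1]
T2·T1 = [1 -1/2 0; 2 0 0; 0 0 1]
T3·…·T1 = [2 -1 0; 2 0 0; 0 0 1]
T4·…·T1 = [-2 1 0; 2 0 0; 0 0 1]
T5·…·T1 = [-4 2 0; 3 0 0; 0 0 1]
T6·…·T1 = [4 -2 0; 3 0 0; 0 0 1]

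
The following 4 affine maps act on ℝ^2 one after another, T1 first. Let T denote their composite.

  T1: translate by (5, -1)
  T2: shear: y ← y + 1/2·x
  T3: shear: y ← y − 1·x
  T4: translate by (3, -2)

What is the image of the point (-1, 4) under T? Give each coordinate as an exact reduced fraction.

T(p) = (7, -1)

T1 translate by (5, -1): (-1, 4) → (4, 3)
T2 shear: y ← y + 1/2·x: (4, 3) → (4, 5)
T3 shear: y ← y − 1·x: (4, 5) → (4, 1)
T4 translate by (3, -2): (4, 1) → (7, -1)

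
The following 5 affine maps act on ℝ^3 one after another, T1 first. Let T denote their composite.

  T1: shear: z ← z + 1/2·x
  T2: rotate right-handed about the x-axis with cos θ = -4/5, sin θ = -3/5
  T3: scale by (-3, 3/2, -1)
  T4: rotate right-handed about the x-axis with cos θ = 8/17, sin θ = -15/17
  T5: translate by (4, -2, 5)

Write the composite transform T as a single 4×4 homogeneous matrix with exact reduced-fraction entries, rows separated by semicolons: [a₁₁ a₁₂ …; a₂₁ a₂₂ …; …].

T = [-3 0 0 4; 48/85 -3/85 96/85 -2; -71/340 114/85 -71/170 5; 0 0 0 1]

T1 = [1 0 0 0; 0 1 0 0; 1/2 0 1 0; 0 0 0 1]
T2·T1 = [1 0 0 0; 3/10 -4/5 3/5 0; -2/5 -3/5 -4/5 0; 0 0 0 1]
T3·…·T1 = [-3 0 0 0; 9/20 -6/5 9/10 0; 2/5 3/5 4/5 0; 0 0 0 1]
T4·…·T1 = [-3 0 0 0; 48/85 -3/85 96/85 0; -71/340 114/85 -71/170 0; 0 0 0 1]
T5·…·T1 = [-3 0 0 4; 48/85 -3/85 96/85 -2; -71/340 114/85 -71/170 5; 0 0 0 1]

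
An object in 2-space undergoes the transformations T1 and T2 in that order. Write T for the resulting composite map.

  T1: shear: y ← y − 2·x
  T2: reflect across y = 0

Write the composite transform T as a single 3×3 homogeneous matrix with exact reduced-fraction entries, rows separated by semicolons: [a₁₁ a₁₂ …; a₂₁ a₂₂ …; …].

T1 = [1 0 0; -2 1 0; 0 0 1]
T2·T1 = [1 0 0; 2 -1 0; 0 0 1]

T = [1 0 0; 2 -1 0; 0 0 1]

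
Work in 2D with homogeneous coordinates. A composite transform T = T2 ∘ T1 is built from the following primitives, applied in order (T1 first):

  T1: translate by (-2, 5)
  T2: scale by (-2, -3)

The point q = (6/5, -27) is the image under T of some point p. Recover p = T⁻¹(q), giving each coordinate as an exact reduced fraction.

T1 = [1 0 -2; 0 1 5; 0 0 1]
T2·T1 = [-2 0 4; 0 -3 -15; 0 0 1]
det M = 6; M⁻¹ = [-1/2 0 2; 0 -1/3 -5; 0 0 1]
M⁻¹ · (6/5, -27)ᵀ = (7/5, 4)ᵀ

p = (7/5, 4)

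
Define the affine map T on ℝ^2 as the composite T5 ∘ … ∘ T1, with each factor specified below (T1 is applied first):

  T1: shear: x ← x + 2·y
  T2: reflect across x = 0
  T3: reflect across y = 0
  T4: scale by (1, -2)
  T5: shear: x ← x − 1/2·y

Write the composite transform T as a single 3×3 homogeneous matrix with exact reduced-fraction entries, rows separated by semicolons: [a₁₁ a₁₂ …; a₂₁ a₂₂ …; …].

T1 = [1 2 0; 0 1 0; 0 0 1]
T2·T1 = [-1 -2 0; 0 1 0; 0 0 1]
T3·…·T1 = [-1 -2 0; 0 -1 0; 0 0 1]
T4·…·T1 = [-1 -2 0; 0 2 0; 0 0 1]
T5·…·T1 = [-1 -3 0; 0 2 0; 0 0 1]

T = [-1 -3 0; 0 2 0; 0 0 1]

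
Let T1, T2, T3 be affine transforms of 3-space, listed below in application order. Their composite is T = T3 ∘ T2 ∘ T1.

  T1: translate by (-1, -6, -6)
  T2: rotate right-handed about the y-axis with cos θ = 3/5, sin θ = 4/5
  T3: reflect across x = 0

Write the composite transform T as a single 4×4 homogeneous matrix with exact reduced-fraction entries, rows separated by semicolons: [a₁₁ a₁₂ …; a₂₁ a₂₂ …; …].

T = [-3/5 0 -4/5 27/5; 0 1 0 -6; -4/5 0 3/5 -14/5; 0 0 0 1]

T1 = [1 0 0 -1; 0 1 0 -6; 0 0 1 -6; 0 0 0 1]
T2·T1 = [3/5 0 4/5 -27/5; 0 1 0 -6; -4/5 0 3/5 -14/5; 0 0 0 1]
T3·…·T1 = [-3/5 0 -4/5 27/5; 0 1 0 -6; -4/5 0 3/5 -14/5; 0 0 0 1]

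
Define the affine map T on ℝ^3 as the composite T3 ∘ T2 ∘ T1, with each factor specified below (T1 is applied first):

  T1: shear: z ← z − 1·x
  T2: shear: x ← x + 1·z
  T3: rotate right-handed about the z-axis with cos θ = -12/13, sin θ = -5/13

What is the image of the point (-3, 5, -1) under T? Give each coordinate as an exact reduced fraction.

T1 shear: z ← z − 1·x: (-3, 5, -1) → (-3, 5, 2)
T2 shear: x ← x + 1·z: (-3, 5, 2) → (-1, 5, 2)
T3 rotate right-handed about the z-axis with cos θ = -12/13, sin θ = -5/13: (-1, 5, 2) → (37/13, -55/13, 2)

T(p) = (37/13, -55/13, 2)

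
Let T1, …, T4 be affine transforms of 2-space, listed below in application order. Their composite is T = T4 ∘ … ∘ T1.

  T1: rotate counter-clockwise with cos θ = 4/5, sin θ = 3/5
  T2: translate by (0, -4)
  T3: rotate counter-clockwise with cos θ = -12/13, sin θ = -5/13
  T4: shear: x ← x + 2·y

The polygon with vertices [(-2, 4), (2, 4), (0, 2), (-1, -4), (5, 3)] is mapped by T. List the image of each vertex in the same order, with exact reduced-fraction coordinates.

T1 rotate counter-clockwise with cos θ = 4/5, sin θ = 3/5: (-2, 4) → (-4, 2); (2, 4) → (-4/5, 22/5); (0, 2) → (-6/5, 8/5); (-1, -4) → (8/5, -19/5); (5, 3) → (11/5, 27/5)
T2 translate by (0, -4): (-4, 2) → (-4, -2); (-4/5, 22/5) → (-4/5, 2/5); (-6/5, 8/5) → (-6/5, -12/5); (8/5, -19/5) → (8/5, -39/5); (11/5, 27/5) → (11/5, 7/5)
T3 rotate counter-clockwise with cos θ = -12/13, sin θ = -5/13: (-4, -2) → (38/13, 44/13); (-4/5, 2/5) → (58/65, -4/65); (-6/5, -12/5) → (12/65, 174/65); (8/5, -39/5) → (-291/65, 428/65); (11/5, 7/5) → (-97/65, -139/65)
T4 shear: x ← x + 2·y: (38/13, 44/13) → (126/13, 44/13); (58/65, -4/65) → (10/13, -4/65); (12/65, 174/65) → (72/13, 174/65); (-291/65, 428/65) → (113/13, 428/65); (-97/65, -139/65) → (-75/13, -139/65)

image vertices: (126/13, 44/13), (10/13, -4/65), (72/13, 174/65), (113/13, 428/65), (-75/13, -139/65)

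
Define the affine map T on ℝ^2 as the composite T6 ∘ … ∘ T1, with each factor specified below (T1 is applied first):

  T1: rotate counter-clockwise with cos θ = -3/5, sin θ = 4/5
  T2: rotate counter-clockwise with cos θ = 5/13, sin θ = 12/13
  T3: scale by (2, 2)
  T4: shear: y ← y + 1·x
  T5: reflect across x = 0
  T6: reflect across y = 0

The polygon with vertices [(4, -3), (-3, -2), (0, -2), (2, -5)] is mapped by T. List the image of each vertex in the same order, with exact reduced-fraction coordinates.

image vertices: (120/13, 70/13), (-314/65, -662/65), (64/65, -188/65), (412/65, -154/65)

T1 rotate counter-clockwise with cos θ = -3/5, sin θ = 4/5: (4, -3) → (0, 5); (-3, -2) → (17/5, -6/5); (0, -2) → (8/5, 6/5); (2, -5) → (14/5, 23/5)
T2 rotate counter-clockwise with cos θ = 5/13, sin θ = 12/13: (0, 5) → (-60/13, 25/13); (17/5, -6/5) → (157/65, 174/65); (8/5, 6/5) → (-32/65, 126/65); (14/5, 23/5) → (-206/65, 283/65)
T3 scale by (2, 2): (-60/13, 25/13) → (-120/13, 50/13); (157/65, 174/65) → (314/65, 348/65); (-32/65, 126/65) → (-64/65, 252/65); (-206/65, 283/65) → (-412/65, 566/65)
T4 shear: y ← y + 1·x: (-120/13, 50/13) → (-120/13, -70/13); (314/65, 348/65) → (314/65, 662/65); (-64/65, 252/65) → (-64/65, 188/65); (-412/65, 566/65) → (-412/65, 154/65)
T5 reflect across x = 0: (-120/13, -70/13) → (120/13, -70/13); (314/65, 662/65) → (-314/65, 662/65); (-64/65, 188/65) → (64/65, 188/65); (-412/65, 154/65) → (412/65, 154/65)
T6 reflect across y = 0: (120/13, -70/13) → (120/13, 70/13); (-314/65, 662/65) → (-314/65, -662/65); (64/65, 188/65) → (64/65, -188/65); (412/65, 154/65) → (412/65, -154/65)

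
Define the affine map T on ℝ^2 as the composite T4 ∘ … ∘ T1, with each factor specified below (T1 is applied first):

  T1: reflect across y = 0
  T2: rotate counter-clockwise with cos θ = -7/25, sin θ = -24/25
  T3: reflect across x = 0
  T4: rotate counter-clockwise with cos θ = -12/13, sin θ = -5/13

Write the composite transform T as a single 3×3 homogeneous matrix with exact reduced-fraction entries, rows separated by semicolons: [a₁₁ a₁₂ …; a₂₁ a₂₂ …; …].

T1 = [1 0 0; 0 -1 0; 0 0 1]
T2·T1 = [-7/25 -24/25 0; -24/25 7/25 0; 0 0 1]
T3·…·T1 = [7/25 24/25 0; -24/25 7/25 0; 0 0 1]
T4·…·T1 = [-204/325 -253/325 0; 253/325 -204/325 0; 0 0 1]

T = [-204/325 -253/325 0; 253/325 -204/325 0; 0 0 1]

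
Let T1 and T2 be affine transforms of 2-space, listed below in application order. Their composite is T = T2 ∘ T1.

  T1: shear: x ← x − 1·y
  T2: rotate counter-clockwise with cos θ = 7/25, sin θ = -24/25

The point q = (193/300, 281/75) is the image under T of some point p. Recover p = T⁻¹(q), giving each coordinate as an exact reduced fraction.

p = (-7/4, 5/3)

T1 = [1 -1 0; 0 1 0; 0 0 1]
T2·T1 = [7/25 17/25 0; -24/25 31/25 0; 0 0 1]
det M = 1; M⁻¹ = [31/25 -17/25 0; 24/25 7/25 0; 0 0 1]
M⁻¹ · (193/300, 281/75)ᵀ = (-7/4, 5/3)ᵀ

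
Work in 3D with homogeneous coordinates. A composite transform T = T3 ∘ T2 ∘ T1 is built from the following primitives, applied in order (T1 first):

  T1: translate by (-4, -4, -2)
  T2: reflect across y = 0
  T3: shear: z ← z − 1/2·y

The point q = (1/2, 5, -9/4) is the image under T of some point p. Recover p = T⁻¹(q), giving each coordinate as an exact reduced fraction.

T1 = [1 0 0 -4; 0 1 0 -4; 0 0 1 -2; 0 0 0 1]
T2·T1 = [1 0 0 -4; 0 -1 0 4; 0 0 1 -2; 0 0 0 1]
T3·…·T1 = [1 0 0 -4; 0 -1 0 4; 0 1/2 1 -4; 0 0 0 1]
det M = -1; M⁻¹ = [1 0 0 4; 0 -1 0 4; 0 1/2 1 2; 0 0 0 1]
M⁻¹ · (1/2, 5, -9/4)ᵀ = (9/2, -1, 9/4)ᵀ

p = (9/2, -1, 9/4)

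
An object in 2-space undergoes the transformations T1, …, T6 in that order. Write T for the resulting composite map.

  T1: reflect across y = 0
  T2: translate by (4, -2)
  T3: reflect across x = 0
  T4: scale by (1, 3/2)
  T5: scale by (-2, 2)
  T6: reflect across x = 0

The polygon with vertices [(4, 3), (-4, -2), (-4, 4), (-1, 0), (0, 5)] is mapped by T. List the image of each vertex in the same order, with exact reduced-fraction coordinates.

T1 reflect across y = 0: (4, 3) → (4, -3); (-4, -2) → (-4, 2); (-4, 4) → (-4, -4); (-1, 0) → (-1, 0); (0, 5) → (0, -5)
T2 translate by (4, -2): (4, -3) → (8, -5); (-4, 2) → (0, 0); (-4, -4) → (0, -6); (-1, 0) → (3, -2); (0, -5) → (4, -7)
T3 reflect across x = 0: (8, -5) → (-8, -5); (0, 0) → (0, 0); (0, -6) → (0, -6); (3, -2) → (-3, -2); (4, -7) → (-4, -7)
T4 scale by (1, 3/2): (-8, -5) → (-8, -15/2); (0, 0) → (0, 0); (0, -6) → (0, -9); (-3, -2) → (-3, -3); (-4, -7) → (-4, -21/2)
T5 scale by (-2, 2): (-8, -15/2) → (16, -15); (0, 0) → (0, 0); (0, -9) → (0, -18); (-3, -3) → (6, -6); (-4, -21/2) → (8, -21)
T6 reflect across x = 0: (16, -15) → (-16, -15); (0, 0) → (0, 0); (0, -18) → (0, -18); (6, -6) → (-6, -6); (8, -21) → (-8, -21)

image vertices: (-16, -15), (0, 0), (0, -18), (-6, -6), (-8, -21)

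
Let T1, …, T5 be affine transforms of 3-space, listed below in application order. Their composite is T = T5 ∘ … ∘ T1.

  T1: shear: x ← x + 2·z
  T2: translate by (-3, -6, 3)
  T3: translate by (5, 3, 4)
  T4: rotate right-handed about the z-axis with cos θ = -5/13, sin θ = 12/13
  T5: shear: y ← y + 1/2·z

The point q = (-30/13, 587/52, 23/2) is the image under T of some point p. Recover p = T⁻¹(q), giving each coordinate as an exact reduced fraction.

p = (-5, 3, 9/2)

T1 = [1 0 2 0; 0 1 0 0; 0 0 1 0; 0 0 0 1]
T2·T1 = [1 0 2 -3; 0 1 0 -6; 0 0 1 3; 0 0 0 1]
T3·…·T1 = [1 0 2 2; 0 1 0 -3; 0 0 1 7; 0 0 0 1]
T4·…·T1 = [-5/13 -12/13 -10/13 2; 12/13 -5/13 24/13 3; 0 0 1 7; 0 0 0 1]
T5·…·T1 = [-5/13 -12/13 -10/13 2; 12/13 -5/13 61/26 13/2; 0 0 1 7; 0 0 0 1]
det M = 1; M⁻¹ = [-5/13 12/13 -32/13 12; -12/13 -5/13 5/26 3; 0 0 1 -7; 0 0 0 1]
M⁻¹ · (-30/13, 587/52, 23/2)ᵀ = (-5, 3, 9/2)ᵀ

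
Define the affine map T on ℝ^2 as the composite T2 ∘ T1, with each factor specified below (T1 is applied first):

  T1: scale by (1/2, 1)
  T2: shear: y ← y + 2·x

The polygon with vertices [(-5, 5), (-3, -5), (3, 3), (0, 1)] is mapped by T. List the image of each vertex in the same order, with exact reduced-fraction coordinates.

image vertices: (-5/2, 0), (-3/2, -8), (3/2, 6), (0, 1)

T1 scale by (1/2, 1): (-5, 5) → (-5/2, 5); (-3, -5) → (-3/2, -5); (3, 3) → (3/2, 3); (0, 1) → (0, 1)
T2 shear: y ← y + 2·x: (-5/2, 5) → (-5/2, 0); (-3/2, -5) → (-3/2, -8); (3/2, 3) → (3/2, 6); (0, 1) → (0, 1)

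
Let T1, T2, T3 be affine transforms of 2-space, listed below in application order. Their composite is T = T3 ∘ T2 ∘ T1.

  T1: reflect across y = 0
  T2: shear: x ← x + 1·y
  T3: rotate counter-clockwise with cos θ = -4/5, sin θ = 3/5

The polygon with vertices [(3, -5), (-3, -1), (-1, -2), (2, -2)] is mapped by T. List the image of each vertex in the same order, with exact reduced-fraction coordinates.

T1 reflect across y = 0: (3, -5) → (3, 5); (-3, -1) → (-3, 1); (-1, -2) → (-1, 2); (2, -2) → (2, 2)
T2 shear: x ← x + 1·y: (3, 5) → (8, 5); (-3, 1) → (-2, 1); (-1, 2) → (1, 2); (2, 2) → (4, 2)
T3 rotate counter-clockwise with cos θ = -4/5, sin θ = 3/5: (8, 5) → (-47/5, 4/5); (-2, 1) → (1, -2); (1, 2) → (-2, -1); (4, 2) → (-22/5, 4/5)

image vertices: (-47/5, 4/5), (1, -2), (-2, -1), (-22/5, 4/5)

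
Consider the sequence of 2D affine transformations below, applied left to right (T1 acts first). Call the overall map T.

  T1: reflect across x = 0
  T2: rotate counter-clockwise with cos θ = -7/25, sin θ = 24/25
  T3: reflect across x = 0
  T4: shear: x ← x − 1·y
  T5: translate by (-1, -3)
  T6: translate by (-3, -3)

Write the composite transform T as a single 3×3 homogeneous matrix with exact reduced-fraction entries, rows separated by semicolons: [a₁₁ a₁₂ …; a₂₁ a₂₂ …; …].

T = [17/25 31/25 -4; -24/25 -7/25 -6; 0 0 1]

T1 = [-1 0 0; 0 1 0; 0 0 1]
T2·T1 = [7/25 -24/25 0; -24/25 -7/25 0; 0 0 1]
T3·…·T1 = [-7/25 24/25 0; -24/25 -7/25 0; 0 0 1]
T4·…·T1 = [17/25 31/25 0; -24/25 -7/25 0; 0 0 1]
T5·…·T1 = [17/25 31/25 -1; -24/25 -7/25 -3; 0 0 1]
T6·…·T1 = [17/25 31/25 -4; -24/25 -7/25 -6; 0 0 1]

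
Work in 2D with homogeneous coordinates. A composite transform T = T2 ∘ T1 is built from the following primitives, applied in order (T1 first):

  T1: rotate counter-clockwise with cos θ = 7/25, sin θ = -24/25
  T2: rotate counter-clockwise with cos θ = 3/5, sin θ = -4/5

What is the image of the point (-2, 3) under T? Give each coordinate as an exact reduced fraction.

T1 rotate counter-clockwise with cos θ = 7/25, sin θ = -24/25: (-2, 3) → (58/25, 69/25)
T2 rotate counter-clockwise with cos θ = 3/5, sin θ = -4/5: (58/25, 69/25) → (18/5, -1/5)

T(p) = (18/5, -1/5)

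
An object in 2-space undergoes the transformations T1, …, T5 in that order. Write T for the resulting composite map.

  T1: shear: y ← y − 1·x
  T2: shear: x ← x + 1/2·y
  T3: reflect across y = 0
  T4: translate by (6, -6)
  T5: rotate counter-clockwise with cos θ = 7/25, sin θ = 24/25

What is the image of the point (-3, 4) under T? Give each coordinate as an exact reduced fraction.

T1 shear: y ← y − 1·x: (-3, 4) → (-3, 7)
T2 shear: x ← x + 1/2·y: (-3, 7) → (1/2, 7)
T3 reflect across y = 0: (1/2, 7) → (1/2, -7)
T4 translate by (6, -6): (1/2, -7) → (13/2, -13)
T5 rotate counter-clockwise with cos θ = 7/25, sin θ = 24/25: (13/2, -13) → (143/10, 13/5)

T(p) = (143/10, 13/5)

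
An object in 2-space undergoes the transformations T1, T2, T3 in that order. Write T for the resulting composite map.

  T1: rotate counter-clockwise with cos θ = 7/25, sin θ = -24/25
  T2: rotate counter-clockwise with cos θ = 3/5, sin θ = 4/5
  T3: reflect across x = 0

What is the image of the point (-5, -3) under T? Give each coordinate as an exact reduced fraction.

T(p) = (717/125, -131/125)

T1 rotate counter-clockwise with cos θ = 7/25, sin θ = -24/25: (-5, -3) → (-107/25, 99/25)
T2 rotate counter-clockwise with cos θ = 3/5, sin θ = 4/5: (-107/25, 99/25) → (-717/125, -131/125)
T3 reflect across x = 0: (-717/125, -131/125) → (717/125, -131/125)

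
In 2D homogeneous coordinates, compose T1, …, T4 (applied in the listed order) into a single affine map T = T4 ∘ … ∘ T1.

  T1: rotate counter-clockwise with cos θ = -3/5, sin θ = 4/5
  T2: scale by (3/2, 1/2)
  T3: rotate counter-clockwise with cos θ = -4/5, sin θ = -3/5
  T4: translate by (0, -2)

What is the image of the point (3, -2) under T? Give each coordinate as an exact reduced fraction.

T1 rotate counter-clockwise with cos θ = -3/5, sin θ = 4/5: (3, -2) → (-1/5, 18/5)
T2 scale by (3/2, 1/2): (-1/5, 18/5) → (-3/10, 9/5)
T3 rotate counter-clockwise with cos θ = -4/5, sin θ = -3/5: (-3/10, 9/5) → (33/25, -63/50)
T4 translate by (0, -2): (33/25, -63/50) → (33/25, -163/50)

T(p) = (33/25, -163/50)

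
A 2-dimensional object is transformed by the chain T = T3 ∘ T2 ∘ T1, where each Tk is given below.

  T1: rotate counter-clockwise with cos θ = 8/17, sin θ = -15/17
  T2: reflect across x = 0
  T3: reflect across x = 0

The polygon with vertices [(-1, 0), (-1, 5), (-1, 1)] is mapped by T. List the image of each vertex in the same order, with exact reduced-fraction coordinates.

image vertices: (-8/17, 15/17), (67/17, 55/17), (7/17, 23/17)

T1 rotate counter-clockwise with cos θ = 8/17, sin θ = -15/17: (-1, 0) → (-8/17, 15/17); (-1, 5) → (67/17, 55/17); (-1, 1) → (7/17, 23/17)
T2 reflect across x = 0: (-8/17, 15/17) → (8/17, 15/17); (67/17, 55/17) → (-67/17, 55/17); (7/17, 23/17) → (-7/17, 23/17)
T3 reflect across x = 0: (8/17, 15/17) → (-8/17, 15/17); (-67/17, 55/17) → (67/17, 55/17); (-7/17, 23/17) → (7/17, 23/17)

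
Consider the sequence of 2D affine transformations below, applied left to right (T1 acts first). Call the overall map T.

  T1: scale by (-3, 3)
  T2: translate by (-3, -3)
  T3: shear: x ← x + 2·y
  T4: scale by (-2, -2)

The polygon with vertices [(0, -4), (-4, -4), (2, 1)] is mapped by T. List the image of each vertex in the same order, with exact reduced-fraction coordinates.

T1 scale by (-3, 3): (0, -4) → (0, -12); (-4, -4) → (12, -12); (2, 1) → (-6, 3)
T2 translate by (-3, -3): (0, -12) → (-3, -15); (12, -12) → (9, -15); (-6, 3) → (-9, 0)
T3 shear: x ← x + 2·y: (-3, -15) → (-33, -15); (9, -15) → (-21, -15); (-9, 0) → (-9, 0)
T4 scale by (-2, -2): (-33, -15) → (66, 30); (-21, -15) → (42, 30); (-9, 0) → (18, 0)

image vertices: (66, 30), (42, 30), (18, 0)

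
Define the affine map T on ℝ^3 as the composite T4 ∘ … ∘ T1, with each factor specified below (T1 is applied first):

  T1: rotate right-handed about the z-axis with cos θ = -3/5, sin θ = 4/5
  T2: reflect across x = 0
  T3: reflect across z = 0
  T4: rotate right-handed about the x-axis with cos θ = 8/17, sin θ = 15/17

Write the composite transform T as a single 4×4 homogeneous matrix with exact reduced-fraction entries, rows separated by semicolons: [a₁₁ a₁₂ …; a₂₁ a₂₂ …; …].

T1 = [-3/5 -4/5 0 0; 4/5 -3/5 0 0; 0 0 1 0; 0 0 0 1]
T2·T1 = [3/5 4/5 0 0; 4/5 -3/5 0 0; 0 0 1 0; 0 0 0 1]
T3·…·T1 = [3/5 4/5 0 0; 4/5 -3/5 0 0; 0 0 -1 0; 0 0 0 1]
T4·…·T1 = [3/5 4/5 0 0; 32/85 -24/85 15/17 0; 12/17 -9/17 -8/17 0; 0 0 0 1]

T = [3/5 4/5 0 0; 32/85 -24/85 15/17 0; 12/17 -9/17 -8/17 0; 0 0 0 1]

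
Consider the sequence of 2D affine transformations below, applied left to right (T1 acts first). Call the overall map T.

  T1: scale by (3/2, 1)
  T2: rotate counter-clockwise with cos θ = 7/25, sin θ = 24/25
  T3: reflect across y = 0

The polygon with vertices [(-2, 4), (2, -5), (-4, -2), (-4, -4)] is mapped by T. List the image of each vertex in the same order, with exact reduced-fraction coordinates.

T1 scale by (3/2, 1): (-2, 4) → (-3, 4); (2, -5) → (3, -5); (-4, -2) → (-6, -2); (-4, -4) → (-6, -4)
T2 rotate counter-clockwise with cos θ = 7/25, sin θ = 24/25: (-3, 4) → (-117/25, -44/25); (3, -5) → (141/25, 37/25); (-6, -2) → (6/25, -158/25); (-6, -4) → (54/25, -172/25)
T3 reflect across y = 0: (-117/25, -44/25) → (-117/25, 44/25); (141/25, 37/25) → (141/25, -37/25); (6/25, -158/25) → (6/25, 158/25); (54/25, -172/25) → (54/25, 172/25)

image vertices: (-117/25, 44/25), (141/25, -37/25), (6/25, 158/25), (54/25, 172/25)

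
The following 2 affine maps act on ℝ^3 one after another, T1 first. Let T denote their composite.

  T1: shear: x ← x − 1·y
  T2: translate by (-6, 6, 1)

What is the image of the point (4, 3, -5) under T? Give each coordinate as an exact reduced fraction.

T1 shear: x ← x − 1·y: (4, 3, -5) → (1, 3, -5)
T2 translate by (-6, 6, 1): (1, 3, -5) → (-5, 9, -4)

T(p) = (-5, 9, -4)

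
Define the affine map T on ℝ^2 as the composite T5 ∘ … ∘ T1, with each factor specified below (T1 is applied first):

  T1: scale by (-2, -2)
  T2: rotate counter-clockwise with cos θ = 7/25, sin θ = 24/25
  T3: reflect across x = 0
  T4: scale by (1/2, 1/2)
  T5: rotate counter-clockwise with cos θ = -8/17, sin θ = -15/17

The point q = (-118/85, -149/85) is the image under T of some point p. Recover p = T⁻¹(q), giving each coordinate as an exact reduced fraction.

T1 = [-2 0 0; 0 -2 0; 0 0 1]
T2·T1 = [-14/25 48/25 0; -48/25 -14/25 0; 0 0 1]
T3·…·T1 = [14/25 -48/25 0; -48/25 -14/25 0; 0 0 1]
T4·…·T1 = [7/25 -24/25 0; -24/25 -7/25 0; 0 0 1]
T5·…·T1 = [-416/425 87/425 0; 87/425 416/425 0; 0 0 1]
det M = -1; M⁻¹ = [-416/425 87/425 0; 87/425 416/425 0; 0 0 1]
M⁻¹ · (-118/85, -149/85)ᵀ = (1, -2)ᵀ

p = (1, -2)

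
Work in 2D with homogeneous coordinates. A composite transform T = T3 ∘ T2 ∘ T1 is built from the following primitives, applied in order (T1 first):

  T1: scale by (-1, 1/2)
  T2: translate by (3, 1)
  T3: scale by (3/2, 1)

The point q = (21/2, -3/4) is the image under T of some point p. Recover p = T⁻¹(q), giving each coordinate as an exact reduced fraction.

T1 = [-1 0 0; 0 1/2 0; 0 0 1]
T2·T1 = [-1 0 3; 0 1/2 1; 0 0 1]
T3·…·T1 = [-3/2 0 9/2; 0 1/2 1; 0 0 1]
det M = -3/4; M⁻¹ = [-2/3 0 3; 0 2 -2; 0 0 1]
M⁻¹ · (21/2, -3/4)ᵀ = (-4, -7/2)ᵀ

p = (-4, -7/2)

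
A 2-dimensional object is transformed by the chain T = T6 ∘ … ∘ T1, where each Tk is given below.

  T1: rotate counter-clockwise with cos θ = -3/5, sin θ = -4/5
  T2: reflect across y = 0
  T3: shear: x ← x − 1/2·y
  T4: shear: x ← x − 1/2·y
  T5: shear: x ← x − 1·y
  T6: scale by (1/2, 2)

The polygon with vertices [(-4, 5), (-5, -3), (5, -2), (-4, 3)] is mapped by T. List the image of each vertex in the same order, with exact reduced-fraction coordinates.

image vertices: (17/5, -2/5), (61/10, -58/5), (-51/10, 28/5), (19/5, -14/5)

T1 rotate counter-clockwise with cos θ = -3/5, sin θ = -4/5: (-4, 5) → (32/5, 1/5); (-5, -3) → (3/5, 29/5); (5, -2) → (-23/5, -14/5); (-4, 3) → (24/5, 7/5)
T2 reflect across y = 0: (32/5, 1/5) → (32/5, -1/5); (3/5, 29/5) → (3/5, -29/5); (-23/5, -14/5) → (-23/5, 14/5); (24/5, 7/5) → (24/5, -7/5)
T3 shear: x ← x − 1/2·y: (32/5, -1/5) → (13/2, -1/5); (3/5, -29/5) → (7/2, -29/5); (-23/5, 14/5) → (-6, 14/5); (24/5, -7/5) → (11/2, -7/5)
T4 shear: x ← x − 1/2·y: (13/2, -1/5) → (33/5, -1/5); (7/2, -29/5) → (32/5, -29/5); (-6, 14/5) → (-37/5, 14/5); (11/2, -7/5) → (31/5, -7/5)
T5 shear: x ← x − 1·y: (33/5, -1/5) → (34/5, -1/5); (32/5, -29/5) → (61/5, -29/5); (-37/5, 14/5) → (-51/5, 14/5); (31/5, -7/5) → (38/5, -7/5)
T6 scale by (1/2, 2): (34/5, -1/5) → (17/5, -2/5); (61/5, -29/5) → (61/10, -58/5); (-51/5, 14/5) → (-51/10, 28/5); (38/5, -7/5) → (19/5, -14/5)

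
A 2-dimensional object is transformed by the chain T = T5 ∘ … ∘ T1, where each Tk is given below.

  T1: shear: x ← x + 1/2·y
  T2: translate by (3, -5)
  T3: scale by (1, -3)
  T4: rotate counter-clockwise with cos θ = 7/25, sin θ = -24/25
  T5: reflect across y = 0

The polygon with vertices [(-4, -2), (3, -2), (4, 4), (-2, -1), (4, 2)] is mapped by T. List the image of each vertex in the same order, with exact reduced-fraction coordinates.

image vertices: (98/5, -39/5), (539/25, -27/25), (27/5, 39/5), (871/50, -114/25), (272/25, 129/25)

T1 shear: x ← x + 1/2·y: (-4, -2) → (-5, -2); (3, -2) → (2, -2); (4, 4) → (6, 4); (-2, -1) → (-5/2, -1); (4, 2) → (5, 2)
T2 translate by (3, -5): (-5, -2) → (-2, -7); (2, -2) → (5, -7); (6, 4) → (9, -1); (-5/2, -1) → (1/2, -6); (5, 2) → (8, -3)
T3 scale by (1, -3): (-2, -7) → (-2, 21); (5, -7) → (5, 21); (9, -1) → (9, 3); (1/2, -6) → (1/2, 18); (8, -3) → (8, 9)
T4 rotate counter-clockwise with cos θ = 7/25, sin θ = -24/25: (-2, 21) → (98/5, 39/5); (5, 21) → (539/25, 27/25); (9, 3) → (27/5, -39/5); (1/2, 18) → (871/50, 114/25); (8, 9) → (272/25, -129/25)
T5 reflect across y = 0: (98/5, 39/5) → (98/5, -39/5); (539/25, 27/25) → (539/25, -27/25); (27/5, -39/5) → (27/5, 39/5); (871/50, 114/25) → (871/50, -114/25); (272/25, -129/25) → (272/25, 129/25)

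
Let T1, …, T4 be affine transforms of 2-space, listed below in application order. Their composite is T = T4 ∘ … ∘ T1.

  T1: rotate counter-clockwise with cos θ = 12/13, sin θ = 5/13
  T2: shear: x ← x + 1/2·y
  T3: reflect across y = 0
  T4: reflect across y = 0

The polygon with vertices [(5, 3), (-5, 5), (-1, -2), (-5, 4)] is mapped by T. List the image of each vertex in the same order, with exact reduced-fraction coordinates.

image vertices: (151/26, 61/13), (-135/26, 35/13), (-33/26, -29/13), (-137/26, 23/13)

T1 rotate counter-clockwise with cos θ = 12/13, sin θ = 5/13: (5, 3) → (45/13, 61/13); (-5, 5) → (-85/13, 35/13); (-1, -2) → (-2/13, -29/13); (-5, 4) → (-80/13, 23/13)
T2 shear: x ← x + 1/2·y: (45/13, 61/13) → (151/26, 61/13); (-85/13, 35/13) → (-135/26, 35/13); (-2/13, -29/13) → (-33/26, -29/13); (-80/13, 23/13) → (-137/26, 23/13)
T3 reflect across y = 0: (151/26, 61/13) → (151/26, -61/13); (-135/26, 35/13) → (-135/26, -35/13); (-33/26, -29/13) → (-33/26, 29/13); (-137/26, 23/13) → (-137/26, -23/13)
T4 reflect across y = 0: (151/26, -61/13) → (151/26, 61/13); (-135/26, -35/13) → (-135/26, 35/13); (-33/26, 29/13) → (-33/26, -29/13); (-137/26, -23/13) → (-137/26, 23/13)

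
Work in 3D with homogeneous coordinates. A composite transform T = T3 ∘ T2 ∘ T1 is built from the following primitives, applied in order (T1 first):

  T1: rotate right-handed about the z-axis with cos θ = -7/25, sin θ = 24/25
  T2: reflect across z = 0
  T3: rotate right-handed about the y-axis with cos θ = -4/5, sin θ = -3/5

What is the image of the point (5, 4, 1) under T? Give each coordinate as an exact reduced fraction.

T1 rotate right-handed about the z-axis with cos θ = -7/25, sin θ = 24/25: (5, 4, 1) → (-131/25, 92/25, 1)
T2 reflect across z = 0: (-131/25, 92/25, 1) → (-131/25, 92/25, -1)
T3 rotate right-handed about the y-axis with cos θ = -4/5, sin θ = -3/5: (-131/25, 92/25, -1) → (599/125, 92/25, -293/125)

T(p) = (599/125, 92/25, -293/125)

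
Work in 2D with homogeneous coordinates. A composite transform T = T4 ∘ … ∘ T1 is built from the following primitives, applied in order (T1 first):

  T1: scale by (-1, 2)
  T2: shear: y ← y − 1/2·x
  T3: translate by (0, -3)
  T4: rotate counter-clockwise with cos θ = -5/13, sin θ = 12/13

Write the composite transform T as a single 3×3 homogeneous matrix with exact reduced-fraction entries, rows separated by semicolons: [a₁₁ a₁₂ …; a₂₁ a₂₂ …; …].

T = [-1/13 -24/13 36/13; -29/26 -10/13 15/13; 0 0 1]

T1 = [-1 0 0; 0 2 0; 0 0 1]
T2·T1 = [-1 0 0; 1/2 2 0; 0 0 1]
T3·…·T1 = [-1 0 0; 1/2 2 -3; 0 0 1]
T4·…·T1 = [-1/13 -24/13 36/13; -29/26 -10/13 15/13; 0 0 1]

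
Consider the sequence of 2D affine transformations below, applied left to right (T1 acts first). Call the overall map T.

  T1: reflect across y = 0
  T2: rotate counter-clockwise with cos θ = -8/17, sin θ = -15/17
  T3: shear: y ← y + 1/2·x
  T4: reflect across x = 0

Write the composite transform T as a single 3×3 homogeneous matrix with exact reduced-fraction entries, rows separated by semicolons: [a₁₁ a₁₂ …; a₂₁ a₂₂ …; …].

T1 = [1 0 0; 0 -1 0; 0 0 1]
T2·T1 = [-8/17 -15/17 0; -15/17 8/17 0; 0 0 1]
T3·…·T1 = [-8/17 -15/17 0; -19/17 1/34 0; 0 0 1]
T4·…·T1 = [8/17 15/17 0; -19/17 1/34 0; 0 0 1]

T = [8/17 15/17 0; -19/17 1/34 0; 0 0 1]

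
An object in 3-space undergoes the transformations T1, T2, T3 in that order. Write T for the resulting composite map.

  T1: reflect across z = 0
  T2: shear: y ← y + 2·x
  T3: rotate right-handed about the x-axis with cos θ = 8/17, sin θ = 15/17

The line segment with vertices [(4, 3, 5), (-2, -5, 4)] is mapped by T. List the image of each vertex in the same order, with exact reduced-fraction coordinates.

T1 reflect across z = 0: (4, 3, 5) → (4, 3, -5); (-2, -5, 4) → (-2, -5, -4)
T2 shear: y ← y + 2·x: (4, 3, -5) → (4, 11, -5); (-2, -5, -4) → (-2, -9, -4)
T3 rotate right-handed about the x-axis with cos θ = 8/17, sin θ = 15/17: (4, 11, -5) → (4, 163/17, 125/17); (-2, -9, -4) → (-2, -12/17, -167/17)

image vertices: (4, 163/17, 125/17), (-2, -12/17, -167/17)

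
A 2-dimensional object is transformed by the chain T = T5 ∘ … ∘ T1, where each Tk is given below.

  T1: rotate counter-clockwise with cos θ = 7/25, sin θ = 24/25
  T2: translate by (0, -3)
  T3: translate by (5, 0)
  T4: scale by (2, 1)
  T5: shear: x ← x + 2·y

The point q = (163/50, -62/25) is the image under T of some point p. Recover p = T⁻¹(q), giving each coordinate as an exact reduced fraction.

p = (1/4, 1)

T1 = [7/25 -24/25 0; 24/25 7/25 0; 0 0 1]
T2·T1 = [7/25 -24/25 0; 24/25 7/25 -3; 0 0 1]
T3·…·T1 = [7/25 -24/25 5; 24/25 7/25 -3; 0 0 1]
T4·…·T1 = [14/25 -48/25 10; 24/25 7/25 -3; 0 0 1]
T5·…·T1 = [62/25 -34/25 4; 24/25 7/25 -3; 0 0 1]
det M = 2; M⁻¹ = [7/50 17/25 37/25; -12/25 31/25 141/25; 0 0 1]
M⁻¹ · (163/50, -62/25)ᵀ = (1/4, 1)ᵀ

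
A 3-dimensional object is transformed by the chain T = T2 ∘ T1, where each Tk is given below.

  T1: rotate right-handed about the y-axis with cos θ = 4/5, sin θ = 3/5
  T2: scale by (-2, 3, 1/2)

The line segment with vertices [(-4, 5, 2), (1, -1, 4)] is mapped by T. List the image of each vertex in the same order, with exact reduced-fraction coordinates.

image vertices: (4, 15, 2), (-32/5, -3, 13/10)

T1 rotate right-handed about the y-axis with cos θ = 4/5, sin θ = 3/5: (-4, 5, 2) → (-2, 5, 4); (1, -1, 4) → (16/5, -1, 13/5)
T2 scale by (-2, 3, 1/2): (-2, 5, 4) → (4, 15, 2); (16/5, -1, 13/5) → (-32/5, -3, 13/10)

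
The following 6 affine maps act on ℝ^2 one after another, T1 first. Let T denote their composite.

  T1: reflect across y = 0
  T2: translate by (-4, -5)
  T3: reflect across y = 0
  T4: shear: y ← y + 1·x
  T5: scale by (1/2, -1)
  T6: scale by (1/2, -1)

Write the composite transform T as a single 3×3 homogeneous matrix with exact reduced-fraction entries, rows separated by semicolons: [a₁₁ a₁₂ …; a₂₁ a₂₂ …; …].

T = [1/4 0 -1; 1 1 1; 0 0 1]

T1 = [1 0 0; 0 -1 0; 0 0 1]
T2·T1 = [1 0 -4; 0 -1 -5; 0 0 1]
T3·…·T1 = [1 0 -4; 0 1 5; 0 0 1]
T4·…·T1 = [1 0 -4; 1 1 1; 0 0 1]
T5·…·T1 = [1/2 0 -2; -1 -1 -1; 0 0 1]
T6·…·T1 = [1/4 0 -1; 1 1 1; 0 0 1]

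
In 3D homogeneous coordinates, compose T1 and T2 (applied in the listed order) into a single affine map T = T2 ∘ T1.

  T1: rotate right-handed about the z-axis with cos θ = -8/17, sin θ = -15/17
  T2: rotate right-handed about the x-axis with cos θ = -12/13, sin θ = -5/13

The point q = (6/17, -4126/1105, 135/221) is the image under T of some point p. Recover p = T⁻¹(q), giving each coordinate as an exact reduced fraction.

T1 = [-8/17 15/17 0 0; -15/17 -8/17 0 0; 0 0 1 0; 0 0 0 1]
T2·T1 = [-8/17 15/17 0 0; 180/221 96/221 5/13 0; 75/221 40/221 -12/13 0; 0 0 0 1]
det M = 1; M⁻¹ = [-8/17 180/221 75/221 0; 15/17 96/221 40/221 0; 0 5/13 -12/13 0; 0 0 0 1]
M⁻¹ · (6/17, -4126/1105, 135/221)ᵀ = (-3, -6/5, -2)ᵀ

p = (-3, -6/5, -2)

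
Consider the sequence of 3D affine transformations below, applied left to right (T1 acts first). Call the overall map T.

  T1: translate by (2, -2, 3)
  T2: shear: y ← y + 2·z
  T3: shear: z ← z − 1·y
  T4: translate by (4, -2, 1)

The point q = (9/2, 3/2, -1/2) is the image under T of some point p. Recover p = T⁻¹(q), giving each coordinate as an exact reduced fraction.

T1 = [1 0 0 2; 0 1 0 -2; 0 0 1 3; 0 0 0 1]
T2·T1 = [1 0 0 2; 0 1 2 4; 0 0 1 3; 0 0 0 1]
T3·…·T1 = [1 0 0 2; 0 1 2 4; 0 -1 -1 -1; 0 0 0 1]
T4·…·T1 = [1 0 0 6; 0 1 2 2; 0 -1 -1 0; 0 0 0 1]
det M = 1; M⁻¹ = [1 0 0 -6; 0 -1 -2 2; 0 1 1 -2; 0 0 0 1]
M⁻¹ · (9/2, 3/2, -1/2)ᵀ = (-3/2, 3/2, -1)ᵀ

p = (-3/2, 3/2, -1)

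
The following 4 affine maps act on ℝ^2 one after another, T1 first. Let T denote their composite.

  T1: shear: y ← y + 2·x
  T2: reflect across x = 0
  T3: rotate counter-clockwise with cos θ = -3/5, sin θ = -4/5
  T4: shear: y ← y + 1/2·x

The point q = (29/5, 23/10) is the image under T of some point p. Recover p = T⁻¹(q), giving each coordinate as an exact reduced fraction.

T1 = [1 0 0; 2 1 0; 0 0 1]
T2·T1 = [-1 0 0; 2 1 0; 0 0 1]
T3·…·T1 = [11/5 4/5 0; -2/5 -3/5 0; 0 0 1]
T4·…·T1 = [11/5 4/5 0; 7/10 -1/5 0; 0 0 1]
det M = -1; M⁻¹ = [1/5 4/5 0; 7/10 -11/5 0; 0 0 1]
M⁻¹ · (29/5, 23/10)ᵀ = (3, -1)ᵀ

p = (3, -1)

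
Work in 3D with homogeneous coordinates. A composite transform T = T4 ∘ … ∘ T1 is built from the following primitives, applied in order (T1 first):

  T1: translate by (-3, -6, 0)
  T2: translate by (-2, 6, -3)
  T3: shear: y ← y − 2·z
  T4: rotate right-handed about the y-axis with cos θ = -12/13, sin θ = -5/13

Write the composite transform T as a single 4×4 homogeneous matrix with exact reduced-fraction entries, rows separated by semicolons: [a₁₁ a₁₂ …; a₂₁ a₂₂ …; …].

T = [-12/13 0 -5/13 75/13; 0 1 -2 6; 5/13 0 -12/13 11/13; 0 0 0 1]

T1 = [1 0 0 -3; 0 1 0 -6; 0 0 1 0; 0 0 0 1]
T2·T1 = [1 0 0 -5; 0 1 0 0; 0 0 1 -3; 0 0 0 1]
T3·…·T1 = [1 0 0 -5; 0 1 -2 6; 0 0 1 -3; 0 0 0 1]
T4·…·T1 = [-12/13 0 -5/13 75/13; 0 1 -2 6; 5/13 0 -12/13 11/13; 0 0 0 1]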